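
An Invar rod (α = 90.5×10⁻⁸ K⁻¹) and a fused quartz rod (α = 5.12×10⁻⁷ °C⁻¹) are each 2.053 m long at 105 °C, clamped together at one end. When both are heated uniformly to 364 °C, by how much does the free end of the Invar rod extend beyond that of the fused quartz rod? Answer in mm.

0.209 mm

ΔT = 259 K
Invar: ΔL = 90.5×10⁻⁸ × 2.053 m × 259 = 4.8121×10⁻⁴ m = 0.48121 mm
fused quartz: ΔL = 5.12×10⁻⁷ × 2.053 m × 259 = 2.7224×10⁻⁴ m = 0.27224 mm
difference = 0.48121 − 0.27224 = 0.20897 mm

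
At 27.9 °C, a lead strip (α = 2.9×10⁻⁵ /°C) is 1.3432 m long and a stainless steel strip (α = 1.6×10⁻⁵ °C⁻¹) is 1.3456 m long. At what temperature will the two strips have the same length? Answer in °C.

T = 165.6 °C

Equal length when α₁L₁ΔT − α₂L₂ΔT = L₂ − L₁ = 2.40×10⁻³ m
α₁L₁ = 3.89528×10⁻⁵, α₂L₂ = 2.15296×10⁻⁵ → Δ(αL) = 1.74232×10⁻⁵ m/K
ΔT = 2.40×10⁻³ / 1.74232×10⁻⁵ = 137.747 K, so T = 27.9 + 137.747 = 165.647 °C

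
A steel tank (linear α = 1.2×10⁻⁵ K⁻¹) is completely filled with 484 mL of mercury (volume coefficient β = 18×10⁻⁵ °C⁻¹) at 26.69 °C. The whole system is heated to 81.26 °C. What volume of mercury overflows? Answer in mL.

The tank also expands: β_container ≈ 3α = 3.6×10⁻⁵ /K
Net overflow = V₀(β_liq − 3α_cont)ΔT
β − 3α = 1.80×10⁻⁴ − 3.6×10⁻⁵ = 1.44×10⁻⁴ /K; ΔT = 54.57 K
ΔV = 484 × 1.44×10⁻⁴ × 54.57 = 3.80 mL

3.80 mL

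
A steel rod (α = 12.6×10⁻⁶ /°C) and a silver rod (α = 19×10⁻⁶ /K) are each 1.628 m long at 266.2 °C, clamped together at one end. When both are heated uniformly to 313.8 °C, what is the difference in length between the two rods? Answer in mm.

0.496 mm

ΔT = 47.6 K
steel: ΔL = 12.6×10⁻⁶ × 1.628 m × 47.6 = 9.7641×10⁻⁴ m = 0.97641 mm
silver: ΔL = 19×10⁻⁶ × 1.628 m × 47.6 = 1.4724×10⁻³ m = 1.4724 mm
difference = 1.4724 − 0.97641 = 0.49599 mm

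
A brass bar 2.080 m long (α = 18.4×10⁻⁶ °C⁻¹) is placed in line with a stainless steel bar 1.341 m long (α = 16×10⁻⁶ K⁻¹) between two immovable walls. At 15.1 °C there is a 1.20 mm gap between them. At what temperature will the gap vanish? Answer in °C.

T = 35.2 °C

α₁L₁ = 3.8272×10⁻⁵ m/K, α₂L₂ = 2.1456×10⁻⁵ m/K → total 5.9728×10⁻⁵ m/K
ΔT = g/(α₁L₁+α₂L₂) = 1.20×10⁻³ / 5.9728×10⁻⁵ = 20.091 K
T = 15.1 + 20.091 = 35.191 °C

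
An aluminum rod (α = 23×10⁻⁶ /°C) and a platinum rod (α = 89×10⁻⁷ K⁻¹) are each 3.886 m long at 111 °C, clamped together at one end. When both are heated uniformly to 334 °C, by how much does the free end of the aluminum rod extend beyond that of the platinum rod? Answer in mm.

ΔT = 223 K
aluminum: ΔL = 23×10⁻⁶ × 3.886 m × 223 = 1.9931×10⁻² m = 19.931 mm
platinum: ΔL = 89×10⁻⁷ × 3.886 m × 223 = 7.7125×10⁻³ m = 7.7125 mm
difference = 19.931 − 7.7125 = 12.2185 mm

12.2 mm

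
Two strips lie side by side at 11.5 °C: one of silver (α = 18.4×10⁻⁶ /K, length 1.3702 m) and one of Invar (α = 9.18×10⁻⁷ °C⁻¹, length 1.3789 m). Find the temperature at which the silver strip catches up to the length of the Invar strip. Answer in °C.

T = 374.8 °C

Equal length when α₁L₁ΔT − α₂L₂ΔT = L₂ − L₁ = 8.70×10⁻³ m
α₁L₁ = 2.521168×10⁻⁵, α₂L₂ = 1.2658302×10⁻⁶ → Δ(αL) = 2.39458498×10⁻⁵ m/K
ΔT = 8.70×10⁻³ / 2.39458498×10⁻⁵ = 363.320 K, so T = 11.5 + 363.320 = 374.820 °C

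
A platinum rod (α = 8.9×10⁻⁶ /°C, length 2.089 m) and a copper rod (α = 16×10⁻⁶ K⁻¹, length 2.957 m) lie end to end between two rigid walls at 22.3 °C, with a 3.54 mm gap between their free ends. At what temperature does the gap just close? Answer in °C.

α₁L₁ = 1.85921×10⁻⁵ m/K, α₂L₂ = 4.7312×10⁻⁵ m/K → total 6.59041×10⁻⁵ m/K
ΔT = g/(α₁L₁+α₂L₂) = 3.54×10⁻³ / 6.59041×10⁻⁵ = 53.714 K
T = 22.3 + 53.714 = 76.014 °C

T = 76.0 °C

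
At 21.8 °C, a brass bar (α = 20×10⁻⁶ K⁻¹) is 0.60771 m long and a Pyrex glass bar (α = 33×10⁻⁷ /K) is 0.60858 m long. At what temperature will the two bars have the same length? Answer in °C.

T = 107.5 °C

L₁(1 + α₁ΔT) = L₂(1 + α₂ΔT) ⇒ ΔT = (L₂ − L₁)/(α₁L₁ − α₂L₂)
L₂ − L₁ = 0.60858 − 0.60771 = 8.70×10⁻⁴ m
α₁L₁ − α₂L₂ = 20×10⁻⁶×0.60771 − 33×10⁻⁷×0.60858 = 1.0145886×10⁻⁵ m/K
ΔT = 8.70×10⁻⁴ / 1.0145886×10⁻⁵ = 85.749 K
T = 21.8 + 85.749 = 107.549 °C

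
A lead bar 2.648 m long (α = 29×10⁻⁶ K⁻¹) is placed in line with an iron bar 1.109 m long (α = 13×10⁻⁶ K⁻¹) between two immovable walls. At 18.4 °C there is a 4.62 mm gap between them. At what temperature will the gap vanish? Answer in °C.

Gap closes when ΔL₁ + ΔL₂ = 4.62 mm = 4.62×10⁻³ m
(α₁L₁ + α₂L₂)ΔT = g
α₁L₁ + α₂L₂ = 29×10⁻⁶×2.648 + 13×10⁻⁶×1.109 = 9.1209×10⁻⁵ m/K
ΔT = 4.62×10⁻³ / 9.1209×10⁻⁵ = 50.653 K
T = 18.4 + 50.653 = 69.053 °C

T = 69.1 °C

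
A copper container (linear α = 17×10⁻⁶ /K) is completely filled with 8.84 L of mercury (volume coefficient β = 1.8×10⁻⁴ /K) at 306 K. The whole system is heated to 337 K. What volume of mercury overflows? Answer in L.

The container also expands: β_container ≈ 3α = 5.1×10⁻⁵ /K
Net overflow = V₀(β_liq − 3α_cont)ΔT
β − 3α = 1.80×10⁻⁴ − 5.1×10⁻⁵ = 1.29×10⁻⁴ /K; ΔT = 31 K
ΔV = 8.84 × 1.29×10⁻⁴ × 31 = 0.0354 L

0.0354 L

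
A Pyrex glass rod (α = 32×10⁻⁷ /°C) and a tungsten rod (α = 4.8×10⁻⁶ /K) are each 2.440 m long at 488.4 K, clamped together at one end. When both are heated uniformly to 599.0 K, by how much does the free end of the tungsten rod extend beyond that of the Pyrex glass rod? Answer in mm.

0.432 mm

ΔT = 110.6 K
Pyrex glass: ΔL = 32×10⁻⁷ × 2.440 m × 110.6 = 8.6356×10⁻⁴ m = 0.86356 mm
tungsten: ΔL = 4.8×10⁻⁶ × 2.440 m × 110.6 = 1.2953×10⁻³ m = 1.2953 mm
difference = 1.2953 − 0.86356 = 0.43174 mm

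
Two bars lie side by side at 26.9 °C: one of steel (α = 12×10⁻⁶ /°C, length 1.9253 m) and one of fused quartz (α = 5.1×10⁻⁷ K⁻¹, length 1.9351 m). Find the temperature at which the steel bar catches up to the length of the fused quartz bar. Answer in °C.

T = 470.0 °C

L₁(1 + α₁ΔT) = L₂(1 + α₂ΔT) ⇒ ΔT = (L₂ − L₁)/(α₁L₁ − α₂L₂)
L₂ − L₁ = 1.9351 − 1.9253 = 9.80×10⁻³ m
α₁L₁ − α₂L₂ = 12×10⁻⁶×1.9253 − 5.1×10⁻⁷×1.9351 = 2.2116699×10⁻⁵ m/K
ΔT = 9.80×10⁻³ / 2.2116699×10⁻⁵ = 443.104 K
T = 26.9 + 443.104 = 470.004 °C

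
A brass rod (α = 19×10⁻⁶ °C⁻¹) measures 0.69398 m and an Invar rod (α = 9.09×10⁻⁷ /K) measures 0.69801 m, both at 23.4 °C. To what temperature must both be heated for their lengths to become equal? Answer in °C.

T = 344.5 °C

L₁(1 + α₁ΔT) = L₂(1 + α₂ΔT) ⇒ ΔT = (L₂ − L₁)/(α₁L₁ − α₂L₂)
L₂ − L₁ = 0.69801 − 0.69398 = 4.03×10⁻³ m
α₁L₁ − α₂L₂ = 19×10⁻⁶×0.69398 − 9.09×10⁻⁷×0.69801 = 1.255112891×10⁻⁵ m/K
ΔT = 4.03×10⁻³ / 1.255112891×10⁻⁵ = 321.087 K
T = 23.4 + 321.087 = 344.487 °C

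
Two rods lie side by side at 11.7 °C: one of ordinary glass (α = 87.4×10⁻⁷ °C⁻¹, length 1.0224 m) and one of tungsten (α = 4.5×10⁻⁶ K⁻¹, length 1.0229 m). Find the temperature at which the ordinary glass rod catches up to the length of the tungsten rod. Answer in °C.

Equal length when α₁L₁ΔT − α₂L₂ΔT = L₂ − L₁ = 5.00×10⁻⁴ m
α₁L₁ = 8.935776×10⁻⁶, α₂L₂ = 4.60305×10⁻⁶ → Δ(αL) = 4.332726×10⁻⁶ m/K
ΔT = 5.00×10⁻⁴ / 4.332726×10⁻⁶ = 115.401 K, so T = 11.7 + 115.401 = 127.101 °C

T = 127.1 °C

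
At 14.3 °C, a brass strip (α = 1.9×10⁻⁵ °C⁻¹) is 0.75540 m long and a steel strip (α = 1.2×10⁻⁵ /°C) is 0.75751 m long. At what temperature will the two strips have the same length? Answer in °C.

L₁(1 + α₁ΔT) = L₂(1 + α₂ΔT) ⇒ ΔT = (L₂ − L₁)/(α₁L₁ − α₂L₂)
L₂ − L₁ = 0.75751 − 0.75540 = 2.11×10⁻³ m
α₁L₁ − α₂L₂ = 1.9×10⁻⁵×0.75540 − 1.2×10⁻⁵×0.75751 = 5.26248×10⁻⁶ m/K
ΔT = 2.11×10⁻³ / 5.26248×10⁻⁶ = 400.952 K
T = 14.3 + 400.952 = 415.252 °C

T = 415.3 °C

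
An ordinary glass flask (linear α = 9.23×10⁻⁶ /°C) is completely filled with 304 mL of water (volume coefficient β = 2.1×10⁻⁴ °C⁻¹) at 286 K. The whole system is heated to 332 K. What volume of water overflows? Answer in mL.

The flask also expands: β_container ≈ 3α = 2.769×10⁻⁵ /K
Net overflow = V₀(β_liq − 3α_cont)ΔT
β − 3α = 2.10×10⁻⁴ − 2.769×10⁻⁵ = 1.8231×10⁻⁴ /K; ΔT = 46 K
ΔV = 304 × 1.8231×10⁻⁴ × 46 = 2.55 mL

2.55 mL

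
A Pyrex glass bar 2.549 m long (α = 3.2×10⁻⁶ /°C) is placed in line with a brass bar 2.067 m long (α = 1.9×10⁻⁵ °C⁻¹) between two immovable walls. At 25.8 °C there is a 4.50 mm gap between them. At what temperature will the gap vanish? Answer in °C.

T = 121 °C

α₁L₁ = 8.1568×10⁻⁶ m/K, α₂L₂ = 3.9273×10⁻⁵ m/K → total 4.74298×10⁻⁵ m/K
ΔT = g/(α₁L₁+α₂L₂) = 4.50×10⁻³ / 4.74298×10⁻⁵ = 94.88 K
T = 25.8 + 94.88 = 120.68 °C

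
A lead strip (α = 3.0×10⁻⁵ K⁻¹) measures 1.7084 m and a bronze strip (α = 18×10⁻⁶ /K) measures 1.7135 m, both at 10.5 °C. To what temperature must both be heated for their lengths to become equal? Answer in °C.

L₁(1 + α₁ΔT) = L₂(1 + α₂ΔT) ⇒ ΔT = (L₂ − L₁)/(α₁L₁ − α₂L₂)
L₂ − L₁ = 1.7135 − 1.7084 = 5.10×10⁻³ m
α₁L₁ − α₂L₂ = 3.0×10⁻⁵×1.7084 − 18×10⁻⁶×1.7135 = 2.0409×10⁻⁵ m/K
ΔT = 5.10×10⁻³ / 2.0409×10⁻⁵ = 249.890 K
T = 10.5 + 249.890 = 260.390 °C

T = 260.4 °C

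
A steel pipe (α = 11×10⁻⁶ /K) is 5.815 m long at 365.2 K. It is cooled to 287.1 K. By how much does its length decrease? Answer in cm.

ΔL = 0.500 cm

|ΔT| = |287.1 − 365.2| = 78.1 K
ΔL = αL₀ΔT = (11×10⁻⁶)(5.815)(78.1) = 5.00×10⁻³ m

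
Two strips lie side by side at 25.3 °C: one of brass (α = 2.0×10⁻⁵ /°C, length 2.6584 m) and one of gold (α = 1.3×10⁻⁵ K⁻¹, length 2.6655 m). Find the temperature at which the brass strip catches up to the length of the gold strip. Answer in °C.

L₁(1 + α₁ΔT) = L₂(1 + α₂ΔT) ⇒ ΔT = (L₂ − L₁)/(α₁L₁ − α₂L₂)
L₂ − L₁ = 2.6655 − 2.6584 = 7.10×10⁻³ m
α₁L₁ − α₂L₂ = 2.0×10⁻⁵×2.6584 − 1.3×10⁻⁵×2.6655 = 1.85165×10⁻⁵ m/K
ΔT = 7.10×10⁻³ / 1.85165×10⁻⁵ = 383.442 K
T = 25.3 + 383.442 = 408.742 °C

T = 408.7 °C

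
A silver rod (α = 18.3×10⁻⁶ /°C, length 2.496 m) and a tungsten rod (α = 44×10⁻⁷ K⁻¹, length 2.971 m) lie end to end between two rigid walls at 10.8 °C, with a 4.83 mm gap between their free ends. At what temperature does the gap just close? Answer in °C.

T = 93.0 °C

α₁L₁ = 4.56768×10⁻⁵ m/K, α₂L₂ = 1.30724×10⁻⁵ m/K → total 5.87492×10⁻⁵ m/K
ΔT = g/(α₁L₁+α₂L₂) = 4.83×10⁻³ / 5.87492×10⁻⁵ = 82.214 K
T = 10.8 + 82.214 = 93.014 °C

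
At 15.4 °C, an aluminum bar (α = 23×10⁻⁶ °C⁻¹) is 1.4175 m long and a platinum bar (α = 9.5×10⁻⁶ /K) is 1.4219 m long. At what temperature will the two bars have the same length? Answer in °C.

T = 245.8 °C

Equal length when α₁L₁ΔT − α₂L₂ΔT = L₂ − L₁ = 4.40×10⁻³ m
α₁L₁ = 3.26025×10⁻⁵, α₂L₂ = 1.350805×10⁻⁵ → Δ(αL) = 1.909445×10⁻⁵ m/K
ΔT = 4.40×10⁻³ / 1.909445×10⁻⁵ = 230.433 K, so T = 15.4 + 230.433 = 245.833 °C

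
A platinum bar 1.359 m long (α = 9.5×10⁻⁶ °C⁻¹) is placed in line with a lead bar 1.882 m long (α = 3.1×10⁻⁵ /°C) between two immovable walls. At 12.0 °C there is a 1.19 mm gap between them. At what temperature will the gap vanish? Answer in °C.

T = 28.7 °C

α₁L₁ = 1.29105×10⁻⁵ m/K, α₂L₂ = 5.8342×10⁻⁵ m/K → total 7.12525×10⁻⁵ m/K
ΔT = g/(α₁L₁+α₂L₂) = 1.19×10⁻³ / 7.12525×10⁻⁵ = 16.701 K
T = 12.0 + 16.701 = 28.701 °C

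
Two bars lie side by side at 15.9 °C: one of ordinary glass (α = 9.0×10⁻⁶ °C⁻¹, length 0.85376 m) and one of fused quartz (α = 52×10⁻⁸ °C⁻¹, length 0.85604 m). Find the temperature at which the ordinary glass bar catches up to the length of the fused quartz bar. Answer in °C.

L₁(1 + α₁ΔT) = L₂(1 + α₂ΔT) ⇒ ΔT = (L₂ − L₁)/(α₁L₁ − α₂L₂)
L₂ − L₁ = 0.85604 − 0.85376 = 2.28×10⁻³ m
α₁L₁ − α₂L₂ = 9.0×10⁻⁶×0.85376 − 52×10⁻⁸×0.85604 = 7.2386992×10⁻⁶ m/K
ΔT = 2.28×10⁻³ / 7.2386992×10⁻⁶ = 314.974 K
T = 15.9 + 314.974 = 330.874 °C

T = 330.9 °C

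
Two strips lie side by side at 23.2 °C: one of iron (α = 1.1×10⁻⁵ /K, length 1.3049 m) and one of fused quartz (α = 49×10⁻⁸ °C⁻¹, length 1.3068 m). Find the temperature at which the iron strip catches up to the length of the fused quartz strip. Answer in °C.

L₁(1 + α₁ΔT) = L₂(1 + α₂ΔT) ⇒ ΔT = (L₂ − L₁)/(α₁L₁ − α₂L₂)
L₂ − L₁ = 1.3068 − 1.3049 = 1.90×10⁻³ m
α₁L₁ − α₂L₂ = 1.1×10⁻⁵×1.3049 − 49×10⁻⁸×1.3068 = 1.3713568×10⁻⁵ m/K
ΔT = 1.90×10⁻³ / 1.3713568×10⁻⁵ = 138.549 K
T = 23.2 + 138.549 = 161.749 °C

T = 161.7 °C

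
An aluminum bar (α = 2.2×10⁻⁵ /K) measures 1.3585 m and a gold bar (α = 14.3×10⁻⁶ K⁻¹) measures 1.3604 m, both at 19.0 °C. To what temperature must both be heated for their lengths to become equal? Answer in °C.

L₁(1 + α₁ΔT) = L₂(1 + α₂ΔT) ⇒ ΔT = (L₂ − L₁)/(α₁L₁ − α₂L₂)
L₂ − L₁ = 1.3604 − 1.3585 = 1.90×10⁻³ m
α₁L₁ − α₂L₂ = 2.2×10⁻⁵×1.3585 − 14.3×10⁻⁶×1.3604 = 1.043328×10⁻⁵ m/K
ΔT = 1.90×10⁻³ / 1.043328×10⁻⁵ = 182.110 K
T = 19.0 + 182.110 = 201.110 °C

T = 201.1 °C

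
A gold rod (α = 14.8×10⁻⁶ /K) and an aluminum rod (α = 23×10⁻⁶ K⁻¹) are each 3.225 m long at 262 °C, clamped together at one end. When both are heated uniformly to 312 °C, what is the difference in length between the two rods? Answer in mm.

1.32 mm

ΔT = 50 K
gold: ΔL = 14.8×10⁻⁶ × 3.225 m × 50 = 2.3865×10⁻³ m = 2.3865 mm
aluminum: ΔL = 23×10⁻⁶ × 3.225 m × 50 = 3.7088×10⁻³ m = 3.7088 mm
difference = 3.7088 − 2.3865 = 1.3223 mm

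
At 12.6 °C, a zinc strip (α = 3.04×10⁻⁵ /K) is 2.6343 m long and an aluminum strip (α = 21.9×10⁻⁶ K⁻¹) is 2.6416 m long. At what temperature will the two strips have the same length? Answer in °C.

L₁(1 + α₁ΔT) = L₂(1 + α₂ΔT) ⇒ ΔT = (L₂ − L₁)/(α₁L₁ − α₂L₂)
L₂ − L₁ = 2.6416 − 2.6343 = 7.30×10⁻³ m
α₁L₁ − α₂L₂ = 3.04×10⁻⁵×2.6343 − 21.9×10⁻⁶×2.6416 = 2.223168×10⁻⁵ m/K
ΔT = 7.30×10⁻³ / 2.223168×10⁻⁵ = 328.360 K
T = 12.6 + 328.360 = 340.960 °C

T = 341.0 °C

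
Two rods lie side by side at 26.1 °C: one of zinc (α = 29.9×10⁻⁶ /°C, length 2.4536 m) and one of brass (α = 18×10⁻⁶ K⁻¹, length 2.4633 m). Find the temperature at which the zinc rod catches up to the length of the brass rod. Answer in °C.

Equal length when α₁L₁ΔT − α₂L₂ΔT = L₂ − L₁ = 9.70×10⁻³ m
α₁L₁ = 7.336264×10⁻⁵, α₂L₂ = 4.43394×10⁻⁵ → Δ(αL) = 2.902324×10⁻⁵ m/K
ΔT = 9.70×10⁻³ / 2.902324×10⁻⁵ = 334.215 K, so T = 26.1 + 334.215 = 360.315 °C

T = 360.3 °C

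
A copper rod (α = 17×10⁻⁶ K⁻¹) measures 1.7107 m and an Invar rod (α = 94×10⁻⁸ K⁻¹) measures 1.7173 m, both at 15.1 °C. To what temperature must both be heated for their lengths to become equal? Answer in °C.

L₁(1 + α₁ΔT) = L₂(1 + α₂ΔT) ⇒ ΔT = (L₂ − L₁)/(α₁L₁ − α₂L₂)
L₂ − L₁ = 1.7173 − 1.7107 = 6.60×10⁻³ m
α₁L₁ − α₂L₂ = 17×10⁻⁶×1.7107 − 94×10⁻⁸×1.7173 = 2.7467638×10⁻⁵ m/K
ΔT = 6.60×10⁻³ / 2.7467638×10⁻⁵ = 240.283 K
T = 15.1 + 240.283 = 255.383 °C

T = 255.4 °C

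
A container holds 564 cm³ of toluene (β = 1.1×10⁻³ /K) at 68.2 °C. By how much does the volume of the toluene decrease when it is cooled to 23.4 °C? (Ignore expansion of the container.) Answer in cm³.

ΔV = 27.8 cm³

|ΔT| = |23.4 − 68.2| = 44.8 K
ΔV = βV₀ΔT = (1.1×10⁻³)(564)(44.8) = 27.8 cm³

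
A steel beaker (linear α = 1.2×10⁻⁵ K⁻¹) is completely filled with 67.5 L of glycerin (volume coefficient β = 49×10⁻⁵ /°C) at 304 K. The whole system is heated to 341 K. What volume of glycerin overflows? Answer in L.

The beaker also expands: β_container ≈ 3α = 3.6×10⁻⁵ /K
Net overflow = V₀(β_liq − 3α_cont)ΔT
β − 3α = 4.90×10⁻⁴ − 3.6×10⁻⁵ = 4.54×10⁻⁴ /K; ΔT = 37 K
ΔV = 67.5 × 4.54×10⁻⁴ × 37 = 1.13 L

1.13 L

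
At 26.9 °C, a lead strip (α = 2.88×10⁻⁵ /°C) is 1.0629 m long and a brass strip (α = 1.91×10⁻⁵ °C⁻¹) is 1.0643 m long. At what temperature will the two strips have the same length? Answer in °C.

T = 163.0 °C

Equal length when α₁L₁ΔT − α₂L₂ΔT = L₂ − L₁ = 1.40×10⁻³ m
α₁L₁ = 3.061152×10⁻⁵, α₂L₂ = 2.032813×10⁻⁵ → Δ(αL) = 1.028339×10⁻⁵ m/K
ΔT = 1.40×10⁻³ / 1.028339×10⁻⁵ = 136.142 K, so T = 26.9 + 136.142 = 163.042 °C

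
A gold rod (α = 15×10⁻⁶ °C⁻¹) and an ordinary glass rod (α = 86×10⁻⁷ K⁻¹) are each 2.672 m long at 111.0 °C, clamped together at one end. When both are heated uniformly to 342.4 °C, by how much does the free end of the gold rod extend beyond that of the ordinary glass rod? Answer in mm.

3.96 mm

ΔT = 231.4 K
gold: ΔL = 15×10⁻⁶ × 2.672 m × 231.4 = 9.2745×10⁻³ m = 9.2745 mm
ordinary glass: ΔL = 86×10⁻⁷ × 2.672 m × 231.4 = 5.3174×10⁻³ m = 5.3174 mm
difference = 9.2745 − 5.3174 = 3.9571 mm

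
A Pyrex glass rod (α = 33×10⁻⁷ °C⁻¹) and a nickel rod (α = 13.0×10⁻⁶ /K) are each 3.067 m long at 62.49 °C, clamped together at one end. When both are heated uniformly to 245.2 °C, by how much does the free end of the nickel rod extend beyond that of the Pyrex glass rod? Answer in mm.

ΔT = 182.71 K
Pyrex glass: ΔL = 33×10⁻⁷ × 3.067 m × 182.71 = 1.8492×10⁻³ m = 1.8492 mm
nickel: ΔL = 13.0×10⁻⁶ × 3.067 m × 182.71 = 7.2848×10⁻³ m = 7.2848 mm
difference = 7.2848 − 1.8492 = 5.4356 mm

5.44 mm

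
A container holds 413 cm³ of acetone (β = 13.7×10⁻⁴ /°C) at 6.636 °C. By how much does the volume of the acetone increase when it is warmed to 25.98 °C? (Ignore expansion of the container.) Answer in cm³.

|ΔT| = |25.98 − 6.636| = 19.344 K
ΔV = βV₀ΔT = (13.7×10⁻⁴)(413)(19.344) = 10.9 cm³

ΔV = 10.9 cm³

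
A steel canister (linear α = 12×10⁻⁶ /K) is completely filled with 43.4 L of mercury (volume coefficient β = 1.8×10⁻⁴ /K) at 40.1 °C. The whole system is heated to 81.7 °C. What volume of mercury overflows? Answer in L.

0.260 L

The canister also expands: β_container ≈ 3α = 3.6×10⁻⁵ /K
Net overflow = V₀(β_liq − 3α_cont)ΔT
β − 3α = 1.80×10⁻⁴ − 3.6×10⁻⁵ = 1.44×10⁻⁴ /K; ΔT = 41.6 K
ΔV = 43.4 × 1.44×10⁻⁴ × 41.6 = 0.260 L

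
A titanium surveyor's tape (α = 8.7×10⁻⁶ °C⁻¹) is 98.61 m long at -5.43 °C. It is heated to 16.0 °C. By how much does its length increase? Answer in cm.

ΔL = 1.84 cm

|ΔT| = |16.0 − (-5.43)| = 21.43 K
ΔL = αL₀ΔT = (8.7×10⁻⁶)(98.61)(21.43) = 1.84×10⁻² m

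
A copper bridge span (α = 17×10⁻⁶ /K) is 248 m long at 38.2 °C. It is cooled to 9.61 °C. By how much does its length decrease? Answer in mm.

ΔL = 121 mm

|ΔT| = |9.61 − 38.2| = 28.59 K
ΔL = αL₀ΔT = (17×10⁻⁶)(248)(28.59) = 1.21×10⁻¹ m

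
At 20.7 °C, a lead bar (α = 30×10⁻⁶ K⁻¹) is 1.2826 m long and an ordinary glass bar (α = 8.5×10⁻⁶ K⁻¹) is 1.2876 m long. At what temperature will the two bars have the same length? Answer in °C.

T = 202.3 °C

L₁(1 + α₁ΔT) = L₂(1 + α₂ΔT) ⇒ ΔT = (L₂ − L₁)/(α₁L₁ − α₂L₂)
L₂ − L₁ = 1.2876 − 1.2826 = 5.00×10⁻³ m
α₁L₁ − α₂L₂ = 30×10⁻⁶×1.2826 − 8.5×10⁻⁶×1.2876 = 2.75334×10⁻⁵ m/K
ΔT = 5.00×10⁻³ / 2.75334×10⁻⁵ = 181.598 K
T = 20.7 + 181.598 = 202.298 °C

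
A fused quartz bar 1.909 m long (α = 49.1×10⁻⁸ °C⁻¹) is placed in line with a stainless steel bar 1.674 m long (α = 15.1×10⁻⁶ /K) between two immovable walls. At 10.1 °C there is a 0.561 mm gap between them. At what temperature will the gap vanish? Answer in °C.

T = 31.5 °C

α₁L₁ = 9.37319×10⁻⁷ m/K, α₂L₂ = 2.52774×10⁻⁵ m/K → total 2.6214719×10⁻⁵ m/K
ΔT = g/(α₁L₁+α₂L₂) = 5.61×10⁻⁴ / 2.6214719×10⁻⁵ = 21.400 K
T = 10.1 + 21.400 = 31.500 °C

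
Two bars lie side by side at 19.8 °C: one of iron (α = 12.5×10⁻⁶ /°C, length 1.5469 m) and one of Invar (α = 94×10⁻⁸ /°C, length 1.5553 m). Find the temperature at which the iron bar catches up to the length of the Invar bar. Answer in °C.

T = 489.7 °C

Equal length when α₁L₁ΔT − α₂L₂ΔT = L₂ − L₁ = 8.40×10⁻³ m
α₁L₁ = 1.933625×10⁻⁵, α₂L₂ = 1.461982×10⁻⁶ → Δ(αL) = 1.7874268×10⁻⁵ m/K
ΔT = 8.40×10⁻³ / 1.7874268×10⁻⁵ = 469.949 K, so T = 19.8 + 469.949 = 489.749 °C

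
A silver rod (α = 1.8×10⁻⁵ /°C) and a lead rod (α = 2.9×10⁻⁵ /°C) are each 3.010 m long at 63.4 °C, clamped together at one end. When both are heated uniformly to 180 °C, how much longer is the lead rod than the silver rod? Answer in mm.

3.86 mm

ΔT = 116.6 K
silver: ΔL = 1.8×10⁻⁵ × 3.010 m × 116.6 = 6.3174×10⁻³ m = 6.3174 mm
lead: ΔL = 2.9×10⁻⁵ × 3.010 m × 116.6 = 1.0178×10⁻² m = 10.178 mm
difference = 10.178 − 6.3174 = 3.8606 mm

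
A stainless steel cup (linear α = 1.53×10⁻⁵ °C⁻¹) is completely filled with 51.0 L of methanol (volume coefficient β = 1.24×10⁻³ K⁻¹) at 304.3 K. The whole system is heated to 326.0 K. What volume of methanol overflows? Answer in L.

1.32 L

The cup also expands: β_container ≈ 3α = 4.59×10⁻⁵ /K
Net overflow = V₀(β_liq − 3α_cont)ΔT
β − 3α = 1.24×10⁻³ − 4.59×10⁻⁵ = 1.1941×10⁻³ /K; ΔT = 21.7 K
ΔV = 51.0 × 1.1941×10⁻³ × 21.7 = 1.32 L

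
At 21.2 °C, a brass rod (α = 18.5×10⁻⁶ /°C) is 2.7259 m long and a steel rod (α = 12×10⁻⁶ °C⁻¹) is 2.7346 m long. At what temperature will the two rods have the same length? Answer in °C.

Equal length when α₁L₁ΔT − α₂L₂ΔT = L₂ − L₁ = 8.70×10⁻³ m
α₁L₁ = 5.042915×10⁻⁵, α₂L₂ = 3.28152×10⁻⁵ → Δ(αL) = 1.761395×10⁻⁵ m/K
ΔT = 8.70×10⁻³ / 1.761395×10⁻⁵ = 493.927 K, so T = 21.2 + 493.927 = 515.127 °C

T = 515.1 °C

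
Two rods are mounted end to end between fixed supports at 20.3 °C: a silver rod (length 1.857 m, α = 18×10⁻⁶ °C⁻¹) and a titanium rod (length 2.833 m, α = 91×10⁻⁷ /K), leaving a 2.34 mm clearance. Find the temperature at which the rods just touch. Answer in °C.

α₁L₁ = 3.3426×10⁻⁵ m/K, α₂L₂ = 2.57803×10⁻⁵ m/K → total 5.92063×10⁻⁵ m/K
ΔT = g/(α₁L₁+α₂L₂) = 2.34×10⁻³ / 5.92063×10⁻⁵ = 39.523 K
T = 20.3 + 39.523 = 59.823 °C

T = 59.8 °C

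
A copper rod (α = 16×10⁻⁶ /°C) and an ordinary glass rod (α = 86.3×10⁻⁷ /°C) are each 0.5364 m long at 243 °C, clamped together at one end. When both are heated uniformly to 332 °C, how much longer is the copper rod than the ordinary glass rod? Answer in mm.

0.352 mm

ΔT = 89 K
copper: ΔL = 16×10⁻⁶ × 0.5364 m × 89 = 7.6383×10⁻⁴ m = 0.76383 mm
ordinary glass: ΔL = 86.3×10⁻⁷ × 0.5364 m × 89 = 4.1199×10⁻⁴ m = 0.41199 mm
difference = 0.76383 − 0.41199 = 0.35184 mm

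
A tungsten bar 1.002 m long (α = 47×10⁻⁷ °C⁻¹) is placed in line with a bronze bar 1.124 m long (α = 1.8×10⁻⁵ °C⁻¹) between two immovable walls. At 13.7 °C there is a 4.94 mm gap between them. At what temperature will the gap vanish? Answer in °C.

Gap closes when ΔL₁ + ΔL₂ = 4.94 mm = 4.94×10⁻³ m
(α₁L₁ + α₂L₂)ΔT = g
α₁L₁ + α₂L₂ = 47×10⁻⁷×1.002 + 1.8×10⁻⁵×1.124 = 2.49414×10⁻⁵ m/K
ΔT = 4.94×10⁻³ / 2.49414×10⁻⁵ = 198.06 K
T = 13.7 + 198.06 = 211.76 °C

T = 212 °C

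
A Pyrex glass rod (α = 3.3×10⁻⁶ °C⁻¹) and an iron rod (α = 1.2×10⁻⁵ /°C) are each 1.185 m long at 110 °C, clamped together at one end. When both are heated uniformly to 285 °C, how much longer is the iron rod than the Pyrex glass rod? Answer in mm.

1.80 mm

ΔT = 175 K
Pyrex glass: ΔL = 3.3×10⁻⁶ × 1.185 m × 175 = 6.8434×10⁻⁴ m = 0.68434 mm
iron: ΔL = 1.2×10⁻⁵ × 1.185 m × 175 = 2.4885×10⁻³ m = 2.4885 mm
difference = 2.4885 − 0.68434 = 1.80416 mm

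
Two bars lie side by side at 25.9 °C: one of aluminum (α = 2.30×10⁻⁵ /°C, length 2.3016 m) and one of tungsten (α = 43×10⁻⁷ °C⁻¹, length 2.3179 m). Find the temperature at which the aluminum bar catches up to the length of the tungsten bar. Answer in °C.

L₁(1 + α₁ΔT) = L₂(1 + α₂ΔT) ⇒ ΔT = (L₂ − L₁)/(α₁L₁ − α₂L₂)
L₂ − L₁ = 2.3179 − 2.3016 = 1.63×10⁻² m
α₁L₁ − α₂L₂ = 2.30×10⁻⁵×2.3016 − 43×10⁻⁷×2.3179 = 4.296983×10⁻⁵ m/K
ΔT = 1.63×10⁻² / 4.296983×10⁻⁵ = 379.336 K
T = 25.9 + 379.336 = 405.236 °C

T = 405.2 °C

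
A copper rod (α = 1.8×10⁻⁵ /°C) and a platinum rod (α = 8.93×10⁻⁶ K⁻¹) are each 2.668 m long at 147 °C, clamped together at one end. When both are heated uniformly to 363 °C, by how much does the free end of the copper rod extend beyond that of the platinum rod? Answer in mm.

5.23 mm

ΔT = 216 K
copper: ΔL = 1.8×10⁻⁵ × 2.668 m × 216 = 1.0373×10⁻² m = 10.373 mm
platinum: ΔL = 8.93×10⁻⁶ × 2.668 m × 216 = 5.1463×10⁻³ m = 5.1463 mm
difference = 10.373 − 5.1463 = 5.2267 mm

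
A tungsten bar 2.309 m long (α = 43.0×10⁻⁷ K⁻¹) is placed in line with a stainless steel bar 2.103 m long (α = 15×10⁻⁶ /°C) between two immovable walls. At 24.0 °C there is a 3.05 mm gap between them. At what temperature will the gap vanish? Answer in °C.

α₁L₁ = 9.9287×10⁻⁶ m/K, α₂L₂ = 3.1545×10⁻⁵ m/K → total 4.14737×10⁻⁵ m/K
ΔT = g/(α₁L₁+α₂L₂) = 3.05×10⁻³ / 4.14737×10⁻⁵ = 73.541 K
T = 24.0 + 73.541 = 97.541 °C

T = 97.5 °C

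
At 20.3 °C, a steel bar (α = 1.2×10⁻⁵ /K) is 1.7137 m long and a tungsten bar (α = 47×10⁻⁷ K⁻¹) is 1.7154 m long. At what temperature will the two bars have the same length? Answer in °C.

L₁(1 + α₁ΔT) = L₂(1 + α₂ΔT) ⇒ ΔT = (L₂ − L₁)/(α₁L₁ − α₂L₂)
L₂ − L₁ = 1.7154 − 1.7137 = 1.70×10⁻³ m
α₁L₁ − α₂L₂ = 1.2×10⁻⁵×1.7137 − 47×10⁻⁷×1.7154 = 1.250202×10⁻⁵ m/K
ΔT = 1.70×10⁻³ / 1.250202×10⁻⁵ = 135.978 K
T = 20.3 + 135.978 = 156.278 °C

T = 156.3 °C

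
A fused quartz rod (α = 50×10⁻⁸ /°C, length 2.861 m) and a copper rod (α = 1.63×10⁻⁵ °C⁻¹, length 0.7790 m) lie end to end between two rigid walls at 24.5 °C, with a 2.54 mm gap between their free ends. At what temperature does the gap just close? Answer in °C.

T = 204 °C

α₁L₁ = 1.4305×10⁻⁶ m/K, α₂L₂ = 1.26977×10⁻⁵ m/K → total 1.41282×10⁻⁵ m/K
ΔT = g/(α₁L₁+α₂L₂) = 2.54×10⁻³ / 1.41282×10⁻⁵ = 179.78 K
T = 24.5 + 179.78 = 204.28 °C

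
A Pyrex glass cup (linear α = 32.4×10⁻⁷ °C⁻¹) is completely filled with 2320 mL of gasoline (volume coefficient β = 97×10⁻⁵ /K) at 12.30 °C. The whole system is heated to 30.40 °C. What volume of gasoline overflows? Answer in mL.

The cup also expands: β_container ≈ 3α = 9.72×10⁻⁶ /K
Net overflow = V₀(β_liq − 3α_cont)ΔT
β − 3α = 9.70×10⁻⁴ − 9.72×10⁻⁶ = 9.6028×10⁻⁴ /K; ΔT = 18.10 K
ΔV = 2320 × 9.6028×10⁻⁴ × 18.10 = 40.3 mL

40.3 mL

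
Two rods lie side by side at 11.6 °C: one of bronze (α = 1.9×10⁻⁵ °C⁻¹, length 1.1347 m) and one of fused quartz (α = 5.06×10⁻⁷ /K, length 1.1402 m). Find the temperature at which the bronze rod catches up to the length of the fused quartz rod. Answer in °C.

T = 273.7 °C

Equal length when α₁L₁ΔT − α₂L₂ΔT = L₂ − L₁ = 5.50×10⁻³ m
α₁L₁ = 2.15593×10⁻⁵, α₂L₂ = 5.769412×10⁻⁷ → Δ(αL) = 2.09823588×10⁻⁵ m/K
ΔT = 5.50×10⁻³ / 2.09823588×10⁻⁵ = 262.125 K, so T = 11.6 + 262.125 = 273.725 °C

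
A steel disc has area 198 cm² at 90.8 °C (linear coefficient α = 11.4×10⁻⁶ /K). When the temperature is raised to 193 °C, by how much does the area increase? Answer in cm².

ΔA = 0.461 cm²

Area coefficient ≈ 2α; |ΔT| = 102.2 K
ΔA = 2αA₀ΔT = 2(11.4×10⁻⁶)(198)(102.2) = 0.461 cm²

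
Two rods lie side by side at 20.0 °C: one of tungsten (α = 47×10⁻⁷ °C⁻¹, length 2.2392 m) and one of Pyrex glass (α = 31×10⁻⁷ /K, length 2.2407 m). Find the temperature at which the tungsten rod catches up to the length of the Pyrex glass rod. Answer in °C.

L₁(1 + α₁ΔT) = L₂(1 + α₂ΔT) ⇒ ΔT = (L₂ − L₁)/(α₁L₁ − α₂L₂)
L₂ − L₁ = 2.2407 − 2.2392 = 1.50×10⁻³ m
α₁L₁ − α₂L₂ = 47×10⁻⁷×2.2392 − 31×10⁻⁷×2.2407 = 3.57807×10⁻⁶ m/K
ΔT = 1.50×10⁻³ / 3.57807×10⁻⁶ = 419.220 K
T = 20.0 + 419.220 = 439.220 °C

T = 439.2 °C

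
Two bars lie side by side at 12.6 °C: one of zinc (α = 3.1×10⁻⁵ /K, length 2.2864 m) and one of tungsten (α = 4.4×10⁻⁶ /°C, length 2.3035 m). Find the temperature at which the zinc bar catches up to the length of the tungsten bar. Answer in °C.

T = 294.1 °C

Equal length when α₁L₁ΔT − α₂L₂ΔT = L₂ − L₁ = 1.71×10⁻² m
α₁L₁ = 7.08784×10⁻⁵, α₂L₂ = 1.01354×10⁻⁵ → Δ(αL) = 6.0743×10⁻⁵ m/K
ΔT = 1.71×10⁻² / 6.0743×10⁻⁵ = 281.514 K, so T = 12.6 + 281.514 = 294.114 °C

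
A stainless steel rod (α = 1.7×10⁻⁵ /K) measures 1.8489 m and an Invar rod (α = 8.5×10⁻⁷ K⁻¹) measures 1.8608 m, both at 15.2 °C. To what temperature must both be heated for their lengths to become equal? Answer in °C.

T = 413.9 °C

L₁(1 + α₁ΔT) = L₂(1 + α₂ΔT) ⇒ ΔT = (L₂ − L₁)/(α₁L₁ − α₂L₂)
L₂ − L₁ = 1.8608 − 1.8489 = 1.19×10⁻² m
α₁L₁ − α₂L₂ = 1.7×10⁻⁵×1.8489 − 8.5×10⁻⁷×1.8608 = 2.984962×10⁻⁵ m/K
ΔT = 1.19×10⁻² / 2.984962×10⁻⁵ = 398.665 K
T = 15.2 + 398.665 = 413.865 °C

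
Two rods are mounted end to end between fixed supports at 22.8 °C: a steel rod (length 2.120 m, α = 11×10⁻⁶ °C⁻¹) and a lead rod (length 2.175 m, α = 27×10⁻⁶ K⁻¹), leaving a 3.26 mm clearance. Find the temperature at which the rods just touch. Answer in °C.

T = 62.5 °C

Gap closes when ΔL₁ + ΔL₂ = 3.26 mm = 3.26×10⁻³ m
(α₁L₁ + α₂L₂)ΔT = g
α₁L₁ + α₂L₂ = 11×10⁻⁶×2.120 + 27×10⁻⁶×2.175 = 8.2045×10⁻⁵ m/K
ΔT = 3.26×10⁻³ / 8.2045×10⁻⁵ = 39.734 K
T = 22.8 + 39.734 = 62.534 °C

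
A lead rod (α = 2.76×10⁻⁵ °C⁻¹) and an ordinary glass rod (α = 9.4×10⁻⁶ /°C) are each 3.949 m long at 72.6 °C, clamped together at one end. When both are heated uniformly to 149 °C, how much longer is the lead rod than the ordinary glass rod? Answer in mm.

ΔT = 76.4 K
lead: ΔL = 2.76×10⁻⁵ × 3.949 m × 76.4 = 8.3270×10⁻³ m = 8.3270 mm
ordinary glass: ΔL = 9.4×10⁻⁶ × 3.949 m × 76.4 = 2.8360×10⁻³ m = 2.8360 mm
difference = 8.3270 − 2.8360 = 5.491 mm

5.49 mm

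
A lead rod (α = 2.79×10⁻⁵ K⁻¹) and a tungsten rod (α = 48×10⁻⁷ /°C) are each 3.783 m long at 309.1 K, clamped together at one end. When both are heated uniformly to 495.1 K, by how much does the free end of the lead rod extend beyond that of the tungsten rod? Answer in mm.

ΔT = 186.0 K
lead: ΔL = 2.79×10⁻⁵ × 3.783 m × 186.0 = 1.9632×10⁻² m = 19.632 mm
tungsten: ΔL = 48×10⁻⁷ × 3.783 m × 186.0 = 3.3775×10⁻³ m = 3.3775 mm
difference = 19.632 − 3.3775 = 16.2545 mm

16.3 mm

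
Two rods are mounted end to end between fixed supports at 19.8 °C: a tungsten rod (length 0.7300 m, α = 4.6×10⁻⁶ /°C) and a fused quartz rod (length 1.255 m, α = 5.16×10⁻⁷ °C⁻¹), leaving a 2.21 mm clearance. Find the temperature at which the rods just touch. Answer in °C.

α₁L₁ = 3.358×10⁻⁶ m/K, α₂L₂ = 6.4758×10⁻⁷ m/K → total 4.00558×10⁻⁶ m/K
ΔT = g/(α₁L₁+α₂L₂) = 2.21×10⁻³ / 4.00558×10⁻⁶ = 551.73 K
T = 19.8 + 551.73 = 571.53 °C

T = 572 °C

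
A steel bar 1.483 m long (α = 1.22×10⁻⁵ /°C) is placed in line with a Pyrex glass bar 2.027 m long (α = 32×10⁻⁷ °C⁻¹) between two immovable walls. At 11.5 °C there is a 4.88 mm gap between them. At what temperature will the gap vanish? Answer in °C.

T = 210 °C

α₁L₁ = 1.80926×10⁻⁵ m/K, α₂L₂ = 6.4864×10⁻⁶ m/K → total 2.4579×10⁻⁵ m/K
ΔT = g/(α₁L₁+α₂L₂) = 4.88×10⁻³ / 2.4579×10⁻⁵ = 198.54 K
T = 11.5 + 198.54 = 210.04 °C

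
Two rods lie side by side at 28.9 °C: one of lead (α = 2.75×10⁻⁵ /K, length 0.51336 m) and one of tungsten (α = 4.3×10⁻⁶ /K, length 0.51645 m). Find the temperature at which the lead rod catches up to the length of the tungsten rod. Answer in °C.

L₁(1 + α₁ΔT) = L₂(1 + α₂ΔT) ⇒ ΔT = (L₂ − L₁)/(α₁L₁ − α₂L₂)
L₂ − L₁ = 0.51645 − 0.51336 = 3.09×10⁻³ m
α₁L₁ − α₂L₂ = 2.75×10⁻⁵×0.51336 − 4.3×10⁻⁶×0.51645 = 1.1896665×10⁻⁵ m/K
ΔT = 3.09×10⁻³ / 1.1896665×10⁻⁵ = 259.737 K
T = 28.9 + 259.737 = 288.637 °C

T = 288.6 °C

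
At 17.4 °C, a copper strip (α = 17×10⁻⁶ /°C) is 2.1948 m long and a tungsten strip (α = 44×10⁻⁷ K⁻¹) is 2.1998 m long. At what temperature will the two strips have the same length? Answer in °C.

Equal length when α₁L₁ΔT − α₂L₂ΔT = L₂ − L₁ = 5.00×10⁻³ m
α₁L₁ = 3.73116×10⁻⁵, α₂L₂ = 9.67912×10⁻⁶ → Δ(αL) = 2.763248×10⁻⁵ m/K
ΔT = 5.00×10⁻³ / 2.763248×10⁻⁵ = 180.946 K, so T = 17.4 + 180.946 = 198.346 °C

T = 198.3 °C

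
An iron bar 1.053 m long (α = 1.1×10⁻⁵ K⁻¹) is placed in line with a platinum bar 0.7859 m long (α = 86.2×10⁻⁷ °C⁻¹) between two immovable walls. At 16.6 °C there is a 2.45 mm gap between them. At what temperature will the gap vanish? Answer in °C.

T = 150 °C

α₁L₁ = 1.1583×10⁻⁵ m/K, α₂L₂ = 6.774458×10⁻⁶ m/K → total 1.8357458×10⁻⁵ m/K
ΔT = g/(α₁L₁+α₂L₂) = 2.45×10⁻³ / 1.8357458×10⁻⁵ = 133.46 K
T = 16.6 + 133.46 = 150.06 °C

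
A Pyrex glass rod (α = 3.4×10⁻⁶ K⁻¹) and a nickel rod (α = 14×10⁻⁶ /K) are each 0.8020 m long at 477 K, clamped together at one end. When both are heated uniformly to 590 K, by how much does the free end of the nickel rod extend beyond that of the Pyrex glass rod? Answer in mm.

0.961 mm

ΔT = 113 K
Pyrex glass: ΔL = 3.4×10⁻⁶ × 0.8020 m × 113 = 3.0813×10⁻⁴ m = 0.30813 mm
nickel: ΔL = 14×10⁻⁶ × 0.8020 m × 113 = 1.2688×10⁻³ m = 1.2688 mm
difference = 1.2688 − 0.30813 = 0.96067 mm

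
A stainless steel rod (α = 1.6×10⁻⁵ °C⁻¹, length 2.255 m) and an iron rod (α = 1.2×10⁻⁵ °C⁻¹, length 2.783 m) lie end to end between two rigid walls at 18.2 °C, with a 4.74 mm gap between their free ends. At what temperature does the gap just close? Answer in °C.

T = 86.4 °C

Gap closes when ΔL₁ + ΔL₂ = 4.74 mm = 4.74×10⁻³ m
(α₁L₁ + α₂L₂)ΔT = g
α₁L₁ + α₂L₂ = 1.6×10⁻⁵×2.255 + 1.2×10⁻⁵×2.783 = 6.9476×10⁻⁵ m/K
ΔT = 4.74×10⁻³ / 6.9476×10⁻⁵ = 68.225 K
T = 18.2 + 68.225 = 86.425 °C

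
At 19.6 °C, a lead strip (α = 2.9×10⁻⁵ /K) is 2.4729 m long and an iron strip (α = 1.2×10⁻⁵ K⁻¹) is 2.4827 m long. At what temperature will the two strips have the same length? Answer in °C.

L₁(1 + α₁ΔT) = L₂(1 + α₂ΔT) ⇒ ΔT = (L₂ − L₁)/(α₁L₁ − α₂L₂)
L₂ − L₁ = 2.4827 − 2.4729 = 9.80×10⁻³ m
α₁L₁ − α₂L₂ = 2.9×10⁻⁵×2.4729 − 1.2×10⁻⁵×2.4827 = 4.19217×10⁻⁵ m/K
ΔT = 9.80×10⁻³ / 4.19217×10⁻⁵ = 233.769 K
T = 19.6 + 233.769 = 253.369 °C

T = 253.4 °C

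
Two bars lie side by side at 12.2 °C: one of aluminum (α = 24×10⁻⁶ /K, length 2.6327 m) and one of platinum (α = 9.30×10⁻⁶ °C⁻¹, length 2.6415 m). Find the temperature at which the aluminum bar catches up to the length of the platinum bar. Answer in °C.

T = 240.1 °C

L₁(1 + α₁ΔT) = L₂(1 + α₂ΔT) ⇒ ΔT = (L₂ − L₁)/(α₁L₁ − α₂L₂)
L₂ − L₁ = 2.6415 − 2.6327 = 8.80×10⁻³ m
α₁L₁ − α₂L₂ = 24×10⁻⁶×2.6327 − 9.30×10⁻⁶×2.6415 = 3.861885×10⁻⁵ m/K
ΔT = 8.80×10⁻³ / 3.861885×10⁻⁵ = 227.868 K
T = 12.2 + 227.868 = 240.068 °C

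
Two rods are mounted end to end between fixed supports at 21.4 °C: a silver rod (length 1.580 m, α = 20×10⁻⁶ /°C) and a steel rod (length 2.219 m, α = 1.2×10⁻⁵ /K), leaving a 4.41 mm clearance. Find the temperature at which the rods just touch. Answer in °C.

T = 97.1 °C

α₁L₁ = 3.160×10⁻⁵ m/K, α₂L₂ = 2.6628×10⁻⁵ m/K → total 5.8228×10⁻⁵ m/K
ΔT = g/(α₁L₁+α₂L₂) = 4.41×10⁻³ / 5.8228×10⁻⁵ = 75.737 K
T = 21.4 + 75.737 = 97.137 °C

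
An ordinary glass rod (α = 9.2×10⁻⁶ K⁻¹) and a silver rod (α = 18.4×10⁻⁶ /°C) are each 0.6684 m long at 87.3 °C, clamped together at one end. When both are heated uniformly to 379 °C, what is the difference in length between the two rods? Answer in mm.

1.79 mm

ΔT = 291.7 K
ordinary glass: ΔL = 9.2×10⁻⁶ × 0.6684 m × 291.7 = 1.7937×10⁻³ m = 1.7937 mm
silver: ΔL = 18.4×10⁻⁶ × 0.6684 m × 291.7 = 3.5875×10⁻³ m = 3.5875 mm
difference = 3.5875 − 1.7937 = 1.7938 mm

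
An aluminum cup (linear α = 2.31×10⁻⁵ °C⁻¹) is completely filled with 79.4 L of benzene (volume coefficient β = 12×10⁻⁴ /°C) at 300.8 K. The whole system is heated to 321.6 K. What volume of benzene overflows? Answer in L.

1.87 L

The cup also expands: β_container ≈ 3α = 6.93×10⁻⁵ /K
Net overflow = V₀(β_liq − 3α_cont)ΔT
β − 3α = 1.20×10⁻³ − 6.93×10⁻⁵ = 1.1307×10⁻³ /K; ΔT = 20.8 K
ΔV = 79.4 × 1.1307×10⁻³ × 20.8 = 1.87 L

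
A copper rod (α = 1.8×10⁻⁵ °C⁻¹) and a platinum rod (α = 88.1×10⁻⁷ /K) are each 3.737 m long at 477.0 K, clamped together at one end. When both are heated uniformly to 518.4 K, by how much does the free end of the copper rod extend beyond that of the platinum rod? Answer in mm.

1.42 mm

ΔT = 41.4 K
copper: ΔL = 1.8×10⁻⁵ × 3.737 m × 41.4 = 2.7848×10⁻³ m = 2.7848 mm
platinum: ΔL = 88.1×10⁻⁷ × 3.737 m × 41.4 = 1.3630×10⁻³ m = 1.3630 mm
difference = 2.7848 − 1.3630 = 1.4218 mm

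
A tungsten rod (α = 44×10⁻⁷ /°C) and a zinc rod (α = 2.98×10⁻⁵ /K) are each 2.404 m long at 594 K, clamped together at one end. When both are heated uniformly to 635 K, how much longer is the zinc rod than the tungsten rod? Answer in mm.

2.50 mm

ΔT = 41 K
tungsten: ΔL = 44×10⁻⁷ × 2.404 m × 41 = 4.3368×10⁻⁴ m = 0.43368 mm
zinc: ΔL = 2.98×10⁻⁵ × 2.404 m × 41 = 2.9372×10⁻³ m = 2.9372 mm
difference = 2.9372 − 0.43368 = 2.50352 mm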